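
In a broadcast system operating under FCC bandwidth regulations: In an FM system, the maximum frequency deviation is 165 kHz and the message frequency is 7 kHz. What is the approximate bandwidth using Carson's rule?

Carson's rule: BW = 2*(delta_f + f_m)
= 2*(165 + 7) kHz = 344 kHz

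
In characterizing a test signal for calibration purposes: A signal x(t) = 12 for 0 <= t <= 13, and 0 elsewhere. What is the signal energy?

Energy = integral of |x(t)|^2 dt over the signal duration
= 12^2 * 13 = 144 * 13 = 1872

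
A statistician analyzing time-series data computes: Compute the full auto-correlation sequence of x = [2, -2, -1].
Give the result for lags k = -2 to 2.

r_xx[k] = sum_m x[m]*x[m+k], indexed from 0, for k = -2 to 2:
  r_xx[-2] = x[2]*x[0] = -2
  r_xx[-1] = x[1]*x[0] + x[2]*x[1] = -2
  r_xx[0] = x[0]*x[0] + x[1]*x[1] + x[2]*x[2] = 9
  r_xx[1] = x[0]*x[1] + x[1]*x[2] = -2
  r_xx[2] = x[0]*x[2] = -2
r_xx = [-2, -2, 9, -2, -2]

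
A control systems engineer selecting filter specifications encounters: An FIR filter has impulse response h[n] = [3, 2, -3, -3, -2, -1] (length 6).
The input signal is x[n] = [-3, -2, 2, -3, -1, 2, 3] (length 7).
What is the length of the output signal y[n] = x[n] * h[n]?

For linear convolution, the output length is:
len(y) = len(x) + len(h) - 1 = 7 + 6 - 1 = 12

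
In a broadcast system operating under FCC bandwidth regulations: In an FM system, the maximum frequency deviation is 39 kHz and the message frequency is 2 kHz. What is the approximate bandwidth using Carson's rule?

Carson's rule: BW = 2*(delta_f + f_m)
= 2*(39 + 2) kHz = 82 kHz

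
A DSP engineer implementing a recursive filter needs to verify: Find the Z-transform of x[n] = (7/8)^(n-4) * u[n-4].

Time-shifting property: if X(z) = Z{x[n]}, then Z{x[n-d]} = z^(-d) * X(z)
X(z) = z/(z - 7/8) for x[n] = (7/8)^n * u[n]
Z{x[n-4]} = z^(-4) * z/(z - 7/8) = z^(-3)/(z - 7/8)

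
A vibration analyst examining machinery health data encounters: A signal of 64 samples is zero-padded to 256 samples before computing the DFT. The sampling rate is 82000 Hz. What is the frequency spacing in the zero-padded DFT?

Original DFT: N = 64, resolution = f_s/N = 82000/64 = 5125/4 Hz
Zero-padded DFT: N = 256, resolution = f_s/N = 82000/256 = 5125/16 Hz
Zero-padding interpolates the spectrum (finer frequency grid)
but does NOT improve the true spectral resolution (ability to resolve close frequencies).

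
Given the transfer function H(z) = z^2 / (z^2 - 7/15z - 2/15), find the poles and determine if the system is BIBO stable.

Poles are roots of the denominator: z^2 - 7/15z - 2/15 = 0.
Quadratic formula: z = [-(-7/15) +/- sqrt((-7/15)^2 - 4*(-2/15))] / 2
Discriminant = 49/225 + 8/15 = 169/225; sqrt = 13/15.
z = (7/15 +/- 13/15) / 2 => z = 2/3 or z = -1/5.
|p1| = 2/3, |p2| = 1/5.
For BIBO stability, all poles must lie inside the unit circle (|p| < 1).
System is STABLE since both |p| < 1.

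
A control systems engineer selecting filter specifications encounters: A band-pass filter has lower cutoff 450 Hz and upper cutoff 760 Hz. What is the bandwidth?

Bandwidth = f_high - f_low
= 760 Hz - 450 Hz = 310 Hz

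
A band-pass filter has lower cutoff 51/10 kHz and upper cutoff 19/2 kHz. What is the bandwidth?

Bandwidth = f_high - f_low
= 19/2 kHz - 51/10 kHz = 22/5 kHz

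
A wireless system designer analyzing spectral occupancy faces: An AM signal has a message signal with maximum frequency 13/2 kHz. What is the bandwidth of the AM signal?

In AM (double-sideband), the bandwidth is twice the message frequency.
BW = 2 * f_m = 2 * 13/2 kHz = 13 kHz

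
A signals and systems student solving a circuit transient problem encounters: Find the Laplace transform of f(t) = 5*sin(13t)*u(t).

Standard pair: sin(wt)*u(t) <-> w/(s^2+w^2)
With w = 13: L{5*sin(13t)*u(t)} = 65/(s^2+169)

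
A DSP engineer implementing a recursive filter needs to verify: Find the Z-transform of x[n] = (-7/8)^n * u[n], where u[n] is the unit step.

The Z-transform of a^n * u[n] is z/(z-a) for |z| > |a|.
Here a = -7/8, so X(z) = z/(z - (-7/8)) = 8z/(8z + 7)
ROC: |z| > 7/8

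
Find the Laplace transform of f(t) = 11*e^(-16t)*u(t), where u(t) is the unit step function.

Standard Laplace transform pair:
e^(-at)*u(t) <-> 1/(s+a)
With a = 16: L{11*e^(-16t)*u(t)} = 11/(s+16), ROC: Re(s) > -16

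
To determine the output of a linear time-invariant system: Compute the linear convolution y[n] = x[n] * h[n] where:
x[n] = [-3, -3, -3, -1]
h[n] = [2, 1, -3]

y[n] = sum_k x[k]*h[n-k]. Output length = len(x) + len(h) - 1 = 4 + 3 - 1 = 6.
y[0] = -3*2 = -6
y[1] = -3*2 + -3*1 = -9
y[2] = -3*2 + -3*1 + -3*-3 = 0
y[3] = -1*2 + -3*1 + -3*-3 = 4
y[4] = -1*1 + -3*-3 = 8
y[5] = -1*-3 = 3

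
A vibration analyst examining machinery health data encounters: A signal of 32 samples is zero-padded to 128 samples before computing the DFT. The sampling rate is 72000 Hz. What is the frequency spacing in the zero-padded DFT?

Original DFT: N = 32, resolution = f_s/N = 72000/32 = 2250 Hz
Zero-padded DFT: N = 128, resolution = f_s/N = 72000/128 = 1125/2 Hz
Zero-padding interpolates the spectrum (finer frequency grid)
but does NOT improve the true spectral resolution (ability to resolve close frequencies).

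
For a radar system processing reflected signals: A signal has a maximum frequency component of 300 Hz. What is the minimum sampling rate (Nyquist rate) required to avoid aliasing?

By the Nyquist-Shannon sampling theorem,
the minimum sampling rate (Nyquist rate) must be at least 2 * f_max.
Nyquist rate = 2 * 300 Hz = 600 Hz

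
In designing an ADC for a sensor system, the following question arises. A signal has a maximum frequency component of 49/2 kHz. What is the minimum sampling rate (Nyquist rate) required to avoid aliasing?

By the Nyquist-Shannon sampling theorem,
the minimum sampling rate (Nyquist rate) must be at least 2 * f_max.
Nyquist rate = 2 * 49/2 kHz = 49 kHz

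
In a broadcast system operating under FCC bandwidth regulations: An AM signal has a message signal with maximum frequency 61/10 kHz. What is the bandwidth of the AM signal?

In AM (double-sideband), the bandwidth is twice the message frequency.
BW = 2 * f_m = 2 * 61/10 kHz = 61/5 kHz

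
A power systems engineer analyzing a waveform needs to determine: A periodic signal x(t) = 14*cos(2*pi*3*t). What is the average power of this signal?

Average power of A*cos(wt) is A^2/2.
P = 14^2 / 2 = 196/2 = 98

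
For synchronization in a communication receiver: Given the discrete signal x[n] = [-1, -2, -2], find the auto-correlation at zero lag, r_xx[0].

The auto-correlation at zero lag r_xx[0] equals the signal energy.
r_xx[0] = sum of x[n]^2 = (-1)^2 + (-2)^2 + (-2)^2
= 1 + 4 + 4 = 9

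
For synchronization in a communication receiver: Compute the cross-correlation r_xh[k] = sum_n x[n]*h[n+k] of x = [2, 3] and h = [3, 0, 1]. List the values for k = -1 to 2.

Both sequences indexed from 0 and zero outside their support.
Lags with overlap: k = -1 to 2.
  r_xh[-1] = x[1]*h[0] = 9
  r_xh[0] = x[0]*h[0] + x[1]*h[1] = 6
  r_xh[1] = x[0]*h[1] + x[1]*h[2] = 3
  r_xh[2] = x[0]*h[2] = 2
r_xh = [9, 6, 3, 2] (for k = -1, ..., 2)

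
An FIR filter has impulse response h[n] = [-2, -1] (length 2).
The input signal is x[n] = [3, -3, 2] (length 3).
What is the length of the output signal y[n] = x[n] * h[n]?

For linear convolution, the output length is:
len(y) = len(x) + len(h) - 1 = 3 + 2 - 1 = 4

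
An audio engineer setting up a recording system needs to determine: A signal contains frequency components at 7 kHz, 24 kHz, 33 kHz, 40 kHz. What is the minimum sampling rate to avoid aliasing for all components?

The highest frequency component is f_max = 40 kHz.
Nyquist rate = 2 * f_max = 2 * 40 kHz = 80 kHz.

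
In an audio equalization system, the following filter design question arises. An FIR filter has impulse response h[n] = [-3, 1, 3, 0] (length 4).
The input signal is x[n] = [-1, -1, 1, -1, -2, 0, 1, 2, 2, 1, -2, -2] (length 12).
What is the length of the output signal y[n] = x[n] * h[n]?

For linear convolution, the output length is:
len(y) = len(x) + len(h) - 1 = 12 + 4 - 1 = 15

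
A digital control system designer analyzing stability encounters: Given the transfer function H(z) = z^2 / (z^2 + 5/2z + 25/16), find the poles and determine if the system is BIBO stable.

Poles are roots of the denominator: z^2 + 5/2z + 25/16 = 0.
Quadratic formula: z = [-(5/2) +/- sqrt((5/2)^2 - 4*(25/16))] / 2
Discriminant = 25/4 - 25/4 = 0; sqrt = 0.
z = (-5/2 +/- 0) / 2 = -5/4 (repeated root).
|p1| = 5/4, |p2| = 5/4.
For BIBO stability, all poles must lie inside the unit circle (|p| < 1).
System is UNSTABLE since at least one |p| >= 1.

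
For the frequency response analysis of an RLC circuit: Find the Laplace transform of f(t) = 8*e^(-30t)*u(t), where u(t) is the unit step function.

Standard Laplace transform pair:
e^(-at)*u(t) <-> 1/(s+a)
With a = 30: L{8*e^(-30t)*u(t)} = 8/(s+30), ROC: Re(s) > -30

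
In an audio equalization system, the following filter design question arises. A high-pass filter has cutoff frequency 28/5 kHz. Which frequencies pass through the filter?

A high-pass filter passes all frequencies above the cutoff frequency 28/5 kHz and attenuates lower frequencies.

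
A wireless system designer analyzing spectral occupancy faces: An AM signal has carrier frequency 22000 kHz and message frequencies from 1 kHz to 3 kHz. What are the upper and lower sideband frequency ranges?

Upper sideband (USB) = fc + [fm_low, fm_high] = 22000 + [1, 3] = [22001, 22003] kHz
Lower sideband (LSB) = fc - [fm_high, fm_low] = 22000 - [3, 1] = [21997, 21999] kHz
Total occupied spectrum: 21997 kHz to 22003 kHz (plus carrier at 22000 kHz)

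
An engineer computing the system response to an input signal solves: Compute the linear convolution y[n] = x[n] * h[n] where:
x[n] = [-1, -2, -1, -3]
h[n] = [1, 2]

y[n] = sum_k x[k]*h[n-k]. Output length = len(x) + len(h) - 1 = 4 + 2 - 1 = 5.
y[0] = -1*1 = -1
y[1] = -2*1 + -1*2 = -4
y[2] = -1*1 + -2*2 = -5
y[3] = -3*1 + -1*2 = -5
y[4] = -3*2 = -6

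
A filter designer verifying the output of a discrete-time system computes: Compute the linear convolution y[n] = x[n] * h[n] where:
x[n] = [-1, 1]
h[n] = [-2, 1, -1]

y[n] = sum_k x[k]*h[n-k]. Output length = len(x) + len(h) - 1 = 2 + 3 - 1 = 4.
y[0] = -1*-2 = 2
y[1] = 1*-2 + -1*1 = -3
y[2] = 1*1 + -1*-1 = 2
y[3] = 1*-1 = -1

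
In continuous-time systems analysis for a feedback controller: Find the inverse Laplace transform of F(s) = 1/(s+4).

Standard pair: k/(s+a) <-> k*e^(-at)*u(t)
With k=1, a=4: f(t) = e^(-4t)*u(t)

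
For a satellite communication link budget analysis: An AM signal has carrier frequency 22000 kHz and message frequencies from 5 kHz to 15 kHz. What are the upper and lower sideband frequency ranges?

Upper sideband (USB) = fc + [fm_low, fm_high] = 22000 + [5, 15] = [22005, 22015] kHz
Lower sideband (LSB) = fc - [fm_high, fm_low] = 22000 - [15, 5] = [21985, 21995] kHz
Total occupied spectrum: 21985 kHz to 22015 kHz (plus carrier at 22000 kHz)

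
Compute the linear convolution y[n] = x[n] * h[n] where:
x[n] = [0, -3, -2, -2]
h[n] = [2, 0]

y[n] = sum_k x[k]*h[n-k]. Output length = len(x) + len(h) - 1 = 4 + 2 - 1 = 5.
y[0] = 0*2 = 0
y[1] = -3*2 + 0*0 = -6
y[2] = -2*2 + -3*0 = -4
y[3] = -2*2 + -2*0 = -4
y[4] = -2*0 = 0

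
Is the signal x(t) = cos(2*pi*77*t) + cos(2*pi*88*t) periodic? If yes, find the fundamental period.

f1 = 77 Hz, f2 = 88 Hz
Period T1 = 1/77, T2 = 1/88
Ratio T1/T2 = 88/77, which is rational.
The signal is periodic with fundamental period T = 1/GCD(77,88) = 1/11 s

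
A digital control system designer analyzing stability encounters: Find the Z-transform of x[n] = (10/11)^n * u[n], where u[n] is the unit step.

The Z-transform of a^n * u[n] is z/(z-a) for |z| > |a|.
Here a = 10/11, so X(z) = z/(z - (10/11)) = 11z/(11z - 10)
ROC: |z| > 10/11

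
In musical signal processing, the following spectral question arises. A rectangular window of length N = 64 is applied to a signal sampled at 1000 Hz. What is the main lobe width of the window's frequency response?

For a rectangular window of length N,
the main lobe width in frequency is 2*f_s/N.
= 2*1000/64 = 125/4 Hz
This determines the minimum frequency separation for resolving two sinusoids.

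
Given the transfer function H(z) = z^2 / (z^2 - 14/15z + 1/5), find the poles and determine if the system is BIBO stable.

Poles are roots of the denominator: z^2 - 14/15z + 1/5 = 0.
Quadratic formula: z = [-(-14/15) +/- sqrt((-14/15)^2 - 4*(1/5))] / 2
Discriminant = 196/225 - 4/5 = 16/225; sqrt = 4/15.
z = (14/15 +/- 4/15) / 2 => z = 3/5 or z = 1/3.
|p1| = 3/5, |p2| = 1/3.
For BIBO stability, all poles must lie inside the unit circle (|p| < 1).
System is STABLE since both |p| < 1.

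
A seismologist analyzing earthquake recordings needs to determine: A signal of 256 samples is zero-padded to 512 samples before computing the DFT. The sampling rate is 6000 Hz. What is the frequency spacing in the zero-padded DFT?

Original DFT: N = 256, resolution = f_s/N = 6000/256 = 375/16 Hz
Zero-padded DFT: N = 512, resolution = f_s/N = 6000/512 = 375/32 Hz
Zero-padding interpolates the spectrum (finer frequency grid)
but does NOT improve the true spectral resolution (ability to resolve close frequencies).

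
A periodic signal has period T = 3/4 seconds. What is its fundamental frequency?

The fundamental frequency is the reciprocal of the period.
f = 1/T = 1/(3/4) = 4/3 Hz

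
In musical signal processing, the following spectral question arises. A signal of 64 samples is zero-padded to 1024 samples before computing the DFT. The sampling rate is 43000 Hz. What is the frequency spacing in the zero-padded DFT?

Original DFT: N = 64, resolution = f_s/N = 43000/64 = 5375/8 Hz
Zero-padded DFT: N = 1024, resolution = f_s/N = 43000/1024 = 5375/128 Hz
Zero-padding interpolates the spectrum (finer frequency grid)
but does NOT improve the true spectral resolution (ability to resolve close frequencies).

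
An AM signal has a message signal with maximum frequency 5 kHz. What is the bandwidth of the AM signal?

In AM (double-sideband), the bandwidth is twice the message frequency.
BW = 2 * f_m = 2 * 5 kHz = 10 kHz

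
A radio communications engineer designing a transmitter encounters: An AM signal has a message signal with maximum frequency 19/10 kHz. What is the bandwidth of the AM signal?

In AM (double-sideband), the bandwidth is twice the message frequency.
BW = 2 * f_m = 2 * 19/10 kHz = 19/5 kHz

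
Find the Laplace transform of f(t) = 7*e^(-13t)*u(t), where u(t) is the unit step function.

Standard Laplace transform pair:
e^(-at)*u(t) <-> 1/(s+a)
With a = 13: L{7*e^(-13t)*u(t)} = 7/(s+13), ROC: Re(s) > -13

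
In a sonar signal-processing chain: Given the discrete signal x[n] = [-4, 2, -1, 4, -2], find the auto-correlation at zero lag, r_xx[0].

The auto-correlation at zero lag r_xx[0] equals the signal energy.
r_xx[0] = sum of x[n]^2 = (-4)^2 + 2^2 + (-1)^2 + 4^2 + (-2)^2
= 16 + 4 + 1 + 16 + 4 = 41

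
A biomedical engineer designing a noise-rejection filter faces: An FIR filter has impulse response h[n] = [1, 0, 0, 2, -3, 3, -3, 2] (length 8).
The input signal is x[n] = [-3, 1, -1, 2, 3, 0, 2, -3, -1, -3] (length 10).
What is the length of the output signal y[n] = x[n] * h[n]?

For linear convolution, the output length is:
len(y) = len(x) + len(h) - 1 = 10 + 8 - 1 = 17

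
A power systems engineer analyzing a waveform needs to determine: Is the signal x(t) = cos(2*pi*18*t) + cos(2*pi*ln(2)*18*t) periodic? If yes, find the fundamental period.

f1 = 18 Hz, f2 = 18*ln(2) Hz
Ratio f2/f1 = ln(2), which is irrational.
Since the frequency ratio is irrational, no common period exists.
The signal is not periodic.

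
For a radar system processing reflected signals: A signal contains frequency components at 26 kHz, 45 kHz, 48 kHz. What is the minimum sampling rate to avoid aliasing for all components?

The highest frequency component is f_max = 48 kHz.
Nyquist rate = 2 * f_max = 2 * 48 kHz = 96 kHz.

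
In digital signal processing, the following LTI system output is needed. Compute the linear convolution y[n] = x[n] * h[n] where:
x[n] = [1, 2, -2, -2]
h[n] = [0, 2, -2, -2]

y[n] = sum_k x[k]*h[n-k]. Output length = len(x) + len(h) - 1 = 4 + 4 - 1 = 7.
y[0] = 1*0 = 0
y[1] = 2*0 + 1*2 = 2
y[2] = -2*0 + 2*2 + 1*-2 = 2
y[3] = -2*0 + -2*2 + 2*-2 + 1*-2 = -10
y[4] = -2*2 + -2*-2 + 2*-2 = -4
y[5] = -2*-2 + -2*-2 = 8
y[6] = -2*-2 = 4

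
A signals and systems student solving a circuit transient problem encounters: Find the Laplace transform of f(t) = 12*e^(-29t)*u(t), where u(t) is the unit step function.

Standard Laplace transform pair:
e^(-at)*u(t) <-> 1/(s+a)
With a = 29: L{12*e^(-29t)*u(t)} = 12/(s+29), ROC: Re(s) > -29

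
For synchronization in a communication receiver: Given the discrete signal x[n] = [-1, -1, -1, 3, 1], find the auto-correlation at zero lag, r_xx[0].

The auto-correlation at zero lag r_xx[0] equals the signal energy.
r_xx[0] = sum of x[n]^2 = (-1)^2 + (-1)^2 + (-1)^2 + 3^2 + 1^2
= 1 + 1 + 1 + 9 + 1 = 13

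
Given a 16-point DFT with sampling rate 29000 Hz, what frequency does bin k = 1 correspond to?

The frequency of DFT bin k is: f_k = k * f_s / N
f_1 = 1 * 29000 / 16 = 3625/2 Hz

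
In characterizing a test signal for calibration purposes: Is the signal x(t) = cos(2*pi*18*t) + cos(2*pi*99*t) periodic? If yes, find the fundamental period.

f1 = 18 Hz, f2 = 99 Hz
Period T1 = 1/18, T2 = 1/99
Ratio T1/T2 = 99/18, which is rational.
The signal is periodic with fundamental period T = 1/GCD(18,99) = 1/9 s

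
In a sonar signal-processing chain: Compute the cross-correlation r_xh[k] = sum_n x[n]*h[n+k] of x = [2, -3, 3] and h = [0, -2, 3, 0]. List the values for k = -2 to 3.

Both sequences indexed from 0 and zero outside their support.
Lags with overlap: k = -2 to 3.
  r_xh[-2] = x[2]*h[0] = 0
  r_xh[-1] = x[1]*h[0] + x[2]*h[1] = -6
  r_xh[0] = x[0]*h[0] + x[1]*h[1] + x[2]*h[2] = 15
  r_xh[1] = x[0]*h[1] + x[1]*h[2] + x[2]*h[3] = -13
  r_xh[2] = x[0]*h[2] + x[1]*h[3] = 6
  r_xh[3] = x[0]*h[3] = 0
r_xh = [0, -6, 15, -13, 6, 0] (for k = -2, ..., 3)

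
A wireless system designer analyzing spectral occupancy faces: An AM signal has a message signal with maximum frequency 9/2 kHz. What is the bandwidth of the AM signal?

In AM (double-sideband), the bandwidth is twice the message frequency.
BW = 2 * f_m = 2 * 9/2 kHz = 9 kHz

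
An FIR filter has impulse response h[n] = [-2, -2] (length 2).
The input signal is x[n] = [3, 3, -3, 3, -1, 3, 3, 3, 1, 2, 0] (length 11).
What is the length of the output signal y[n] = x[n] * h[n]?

For linear convolution, the output length is:
len(y) = len(x) + len(h) - 1 = 11 + 2 - 1 = 12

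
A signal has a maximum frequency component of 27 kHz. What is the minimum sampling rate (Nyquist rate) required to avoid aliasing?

By the Nyquist-Shannon sampling theorem,
the minimum sampling rate (Nyquist rate) must be at least 2 * f_max.
Nyquist rate = 2 * 27 kHz = 54 kHz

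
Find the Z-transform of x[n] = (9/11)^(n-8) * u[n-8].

Time-shifting property: if X(z) = Z{x[n]}, then Z{x[n-d]} = z^(-d) * X(z)
X(z) = z/(z - 9/11) for x[n] = (9/11)^n * u[n]
Z{x[n-8]} = z^(-8) * z/(z - 9/11) = z^(-7)/(z - 9/11)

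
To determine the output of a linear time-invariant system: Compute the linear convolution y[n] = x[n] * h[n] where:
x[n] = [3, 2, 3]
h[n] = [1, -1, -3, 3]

y[n] = sum_k x[k]*h[n-k]. Output length = len(x) + len(h) - 1 = 3 + 4 - 1 = 6.
y[0] = 3*1 = 3
y[1] = 2*1 + 3*-1 = -1
y[2] = 3*1 + 2*-1 + 3*-3 = -8
y[3] = 3*-1 + 2*-3 + 3*3 = 0
y[4] = 3*-3 + 2*3 = -3
y[5] = 3*3 = 9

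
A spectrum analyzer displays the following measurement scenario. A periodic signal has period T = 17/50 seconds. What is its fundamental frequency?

The fundamental frequency is the reciprocal of the period.
f = 1/T = 1/(17/50) = 50/17 Hz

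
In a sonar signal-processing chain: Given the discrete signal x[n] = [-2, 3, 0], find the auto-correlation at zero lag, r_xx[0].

The auto-correlation at zero lag r_xx[0] equals the signal energy.
r_xx[0] = sum of x[n]^2 = (-2)^2 + 3^2 + 0^2
= 4 + 9 + 0 = 13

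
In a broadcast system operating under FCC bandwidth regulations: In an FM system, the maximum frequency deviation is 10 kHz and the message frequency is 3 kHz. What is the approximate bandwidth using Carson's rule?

Carson's rule: BW = 2*(delta_f + f_m)
= 2*(10 + 3) kHz = 26 kHz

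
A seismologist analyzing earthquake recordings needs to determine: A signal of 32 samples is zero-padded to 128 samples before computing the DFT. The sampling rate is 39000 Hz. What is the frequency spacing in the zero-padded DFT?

Original DFT: N = 32, resolution = f_s/N = 39000/32 = 4875/4 Hz
Zero-padded DFT: N = 128, resolution = f_s/N = 39000/128 = 4875/16 Hz
Zero-padding interpolates the spectrum (finer frequency grid)
but does NOT improve the true spectral resolution (ability to resolve close frequencies).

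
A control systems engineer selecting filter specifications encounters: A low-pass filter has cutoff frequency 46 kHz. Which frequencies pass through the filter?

A low-pass filter passes all frequencies below the cutoff frequency 46 kHz and attenuates higher frequencies.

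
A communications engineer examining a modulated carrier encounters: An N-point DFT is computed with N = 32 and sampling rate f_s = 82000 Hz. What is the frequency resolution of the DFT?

DFT frequency resolution = f_s / N
= 82000 / 32 = 5125/2 Hz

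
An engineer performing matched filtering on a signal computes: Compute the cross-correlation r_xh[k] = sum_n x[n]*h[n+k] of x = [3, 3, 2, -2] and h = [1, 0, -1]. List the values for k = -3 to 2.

Both sequences indexed from 0 and zero outside their support.
Lags with overlap: k = -3 to 2.
  r_xh[-3] = x[3]*h[0] = -2
  r_xh[-2] = x[2]*h[0] + x[3]*h[1] = 2
  r_xh[-1] = x[1]*h[0] + x[2]*h[1] + x[3]*h[2] = 5
  r_xh[0] = x[0]*h[0] + x[1]*h[1] + x[2]*h[2] = 1
  r_xh[1] = x[0]*h[1] + x[1]*h[2] = -3
  r_xh[2] = x[0]*h[2] = -3
r_xh = [-2, 2, 5, 1, -3, -3] (for k = -3, ..., 2)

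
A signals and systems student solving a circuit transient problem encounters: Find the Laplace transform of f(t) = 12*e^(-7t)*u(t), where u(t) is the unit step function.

Standard Laplace transform pair:
e^(-at)*u(t) <-> 1/(s+a)
With a = 7: L{12*e^(-7t)*u(t)} = 12/(s+7), ROC: Re(s) > -7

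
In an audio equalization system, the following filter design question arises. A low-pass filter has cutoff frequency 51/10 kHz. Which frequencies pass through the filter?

A low-pass filter passes all frequencies below the cutoff frequency 51/10 kHz and attenuates higher frequencies.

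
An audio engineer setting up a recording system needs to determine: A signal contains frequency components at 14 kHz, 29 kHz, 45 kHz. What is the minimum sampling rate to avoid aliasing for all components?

The highest frequency component is f_max = 45 kHz.
Nyquist rate = 2 * f_max = 2 * 45 kHz = 90 kHz.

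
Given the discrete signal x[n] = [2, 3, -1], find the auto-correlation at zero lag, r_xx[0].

The auto-correlation at zero lag r_xx[0] equals the signal energy.
r_xx[0] = sum of x[n]^2 = 2^2 + 3^2 + (-1)^2
= 4 + 9 + 1 = 14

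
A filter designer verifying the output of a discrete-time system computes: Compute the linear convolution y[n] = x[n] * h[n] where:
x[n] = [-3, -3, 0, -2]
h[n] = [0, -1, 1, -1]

y[n] = sum_k x[k]*h[n-k]. Output length = len(x) + len(h) - 1 = 4 + 4 - 1 = 7.
y[0] = -3*0 = 0
y[1] = -3*0 + -3*-1 = 3
y[2] = 0*0 + -3*-1 + -3*1 = 0
y[3] = -2*0 + 0*-1 + -3*1 + -3*-1 = 0
y[4] = -2*-1 + 0*1 + -3*-1 = 5
y[5] = -2*1 + 0*-1 = -2
y[6] = -2*-1 = 2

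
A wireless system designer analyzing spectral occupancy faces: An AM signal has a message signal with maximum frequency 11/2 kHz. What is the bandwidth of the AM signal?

In AM (double-sideband), the bandwidth is twice the message frequency.
BW = 2 * f_m = 2 * 11/2 kHz = 11 kHz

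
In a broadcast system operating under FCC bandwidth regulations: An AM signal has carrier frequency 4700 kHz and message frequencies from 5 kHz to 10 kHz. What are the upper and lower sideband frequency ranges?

Upper sideband (USB) = fc + [fm_low, fm_high] = 4700 + [5, 10] = [4705, 4710] kHz
Lower sideband (LSB) = fc - [fm_high, fm_low] = 4700 - [10, 5] = [4690, 4695] kHz
Total occupied spectrum: 4690 kHz to 4710 kHz (plus carrier at 4700 kHz)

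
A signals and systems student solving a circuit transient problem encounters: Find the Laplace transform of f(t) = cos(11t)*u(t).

Standard pair: cos(wt)*u(t) <-> s/(s^2+w^2)
With w = 11: L{cos(11t)*u(t)} = s/(s^2+121)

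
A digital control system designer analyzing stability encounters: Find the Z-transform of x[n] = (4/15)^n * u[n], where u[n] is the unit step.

The Z-transform of a^n * u[n] is z/(z-a) for |z| > |a|.
Here a = 4/15, so X(z) = z/(z - (4/15)) = 15z/(15z - 4)
ROC: |z| > 4/15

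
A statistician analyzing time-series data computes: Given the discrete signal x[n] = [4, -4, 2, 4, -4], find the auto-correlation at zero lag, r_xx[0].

The auto-correlation at zero lag r_xx[0] equals the signal energy.
r_xx[0] = sum of x[n]^2 = 4^2 + (-4)^2 + 2^2 + 4^2 + (-4)^2
= 16 + 16 + 4 + 16 + 16 = 68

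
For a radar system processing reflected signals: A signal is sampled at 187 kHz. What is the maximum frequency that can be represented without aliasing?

The maximum frequency that can be represented without aliasing
is the Nyquist frequency: f_max = f_s / 2 = 187 kHz / 2 = 187/2 kHz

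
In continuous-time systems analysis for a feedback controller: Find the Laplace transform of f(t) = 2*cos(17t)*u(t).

Standard pair: cos(wt)*u(t) <-> s/(s^2+w^2)
With w = 17: L{2*cos(17t)*u(t)} = 2s/(s^2+289)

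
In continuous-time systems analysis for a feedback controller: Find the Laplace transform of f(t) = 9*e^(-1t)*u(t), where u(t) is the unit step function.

Standard Laplace transform pair:
e^(-at)*u(t) <-> 1/(s+a)
With a = 1: L{9*e^(-1t)*u(t)} = 9/(s+1), ROC: Re(s) > -1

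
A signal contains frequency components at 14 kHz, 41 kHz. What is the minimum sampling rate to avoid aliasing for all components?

The highest frequency component is f_max = 41 kHz.
Nyquist rate = 2 * f_max = 2 * 41 kHz = 82 kHz.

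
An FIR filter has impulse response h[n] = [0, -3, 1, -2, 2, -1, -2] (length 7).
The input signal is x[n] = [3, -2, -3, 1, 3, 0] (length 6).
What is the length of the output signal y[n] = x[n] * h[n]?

For linear convolution, the output length is:
len(y) = len(x) + len(h) - 1 = 6 + 7 - 1 = 12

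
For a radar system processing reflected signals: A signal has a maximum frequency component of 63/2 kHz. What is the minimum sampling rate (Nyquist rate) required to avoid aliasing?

By the Nyquist-Shannon sampling theorem,
the minimum sampling rate (Nyquist rate) must be at least 2 * f_max.
Nyquist rate = 2 * 63/2 kHz = 63 kHz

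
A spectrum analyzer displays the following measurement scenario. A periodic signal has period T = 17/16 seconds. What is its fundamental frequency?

The fundamental frequency is the reciprocal of the period.
f = 1/T = 1/(17/16) = 16/17 Hz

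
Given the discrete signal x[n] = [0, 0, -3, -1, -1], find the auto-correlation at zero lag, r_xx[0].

The auto-correlation at zero lag r_xx[0] equals the signal energy.
r_xx[0] = sum of x[n]^2 = 0^2 + 0^2 + (-3)^2 + (-1)^2 + (-1)^2
= 0 + 0 + 9 + 1 + 1 = 11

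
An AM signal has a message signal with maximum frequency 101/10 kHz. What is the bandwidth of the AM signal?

In AM (double-sideband), the bandwidth is twice the message frequency.
BW = 2 * f_m = 2 * 101/10 kHz = 101/5 kHz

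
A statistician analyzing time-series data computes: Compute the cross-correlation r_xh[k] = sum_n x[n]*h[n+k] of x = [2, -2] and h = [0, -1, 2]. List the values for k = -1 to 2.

Both sequences indexed from 0 and zero outside their support.
Lags with overlap: k = -1 to 2.
  r_xh[-1] = x[1]*h[0] = 0
  r_xh[0] = x[0]*h[0] + x[1]*h[1] = 2
  r_xh[1] = x[0]*h[1] + x[1]*h[2] = -6
  r_xh[2] = x[0]*h[2] = 4
r_xh = [0, 2, -6, 4] (for k = -1, ..., 2)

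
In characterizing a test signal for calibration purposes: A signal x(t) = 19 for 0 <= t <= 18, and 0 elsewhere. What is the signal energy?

Energy = integral of |x(t)|^2 dt over the signal duration
= 19^2 * 18 = 361 * 18 = 6498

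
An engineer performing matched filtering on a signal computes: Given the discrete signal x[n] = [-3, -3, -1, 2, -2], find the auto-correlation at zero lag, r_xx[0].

The auto-correlation at zero lag r_xx[0] equals the signal energy.
r_xx[0] = sum of x[n]^2 = (-3)^2 + (-3)^2 + (-1)^2 + 2^2 + (-2)^2
= 9 + 9 + 1 + 4 + 4 = 27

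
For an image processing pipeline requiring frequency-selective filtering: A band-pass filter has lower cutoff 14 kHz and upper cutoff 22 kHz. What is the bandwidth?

Bandwidth = f_high - f_low
= 22 kHz - 14 kHz = 8 kHz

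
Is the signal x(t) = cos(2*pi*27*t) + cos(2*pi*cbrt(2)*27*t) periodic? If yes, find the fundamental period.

f1 = 27 Hz, f2 = 27*cbrt(2) Hz
Ratio f2/f1 = cbrt(2), which is irrational.
Since the frequency ratio is irrational, no common period exists.
The signal is not periodic.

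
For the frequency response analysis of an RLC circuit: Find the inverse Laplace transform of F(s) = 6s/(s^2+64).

Standard pair: s/(s^2+w^2) <-> cos(wt)*u(t)
With k=6, w=8: f(t) = 6*cos(8t)*u(t)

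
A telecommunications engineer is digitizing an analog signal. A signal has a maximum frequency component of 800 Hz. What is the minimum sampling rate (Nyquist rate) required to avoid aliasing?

By the Nyquist-Shannon sampling theorem,
the minimum sampling rate (Nyquist rate) must be at least 2 * f_max.
Nyquist rate = 2 * 800 Hz = 1600 Hz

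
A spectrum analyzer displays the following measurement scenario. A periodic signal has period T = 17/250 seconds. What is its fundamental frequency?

The fundamental frequency is the reciprocal of the period.
f = 1/T = 1/(17/250) = 250/17 Hz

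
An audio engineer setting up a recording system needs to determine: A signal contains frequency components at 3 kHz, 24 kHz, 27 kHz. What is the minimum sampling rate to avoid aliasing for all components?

The highest frequency component is f_max = 27 kHz.
Nyquist rate = 2 * f_max = 2 * 27 kHz = 54 kHz.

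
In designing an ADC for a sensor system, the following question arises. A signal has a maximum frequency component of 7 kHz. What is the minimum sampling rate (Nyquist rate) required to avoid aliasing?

By the Nyquist-Shannon sampling theorem,
the minimum sampling rate (Nyquist rate) must be at least 2 * f_max.
Nyquist rate = 2 * 7 kHz = 14 kHz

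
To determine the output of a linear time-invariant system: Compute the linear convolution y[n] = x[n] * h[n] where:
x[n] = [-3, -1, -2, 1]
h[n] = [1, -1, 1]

y[n] = sum_k x[k]*h[n-k]. Output length = len(x) + len(h) - 1 = 4 + 3 - 1 = 6.
y[0] = -3*1 = -3
y[1] = -1*1 + -3*-1 = 2
y[2] = -2*1 + -1*-1 + -3*1 = -4
y[3] = 1*1 + -2*-1 + -1*1 = 2
y[4] = 1*-1 + -2*1 = -3
y[5] = 1*1 = 1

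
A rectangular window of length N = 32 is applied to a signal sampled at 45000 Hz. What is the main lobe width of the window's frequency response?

For a rectangular window of length N,
the main lobe width in frequency is 2*f_s/N.
= 2*45000/32 = 5625/2 Hz
This determines the minimum frequency separation for resolving two sinusoids.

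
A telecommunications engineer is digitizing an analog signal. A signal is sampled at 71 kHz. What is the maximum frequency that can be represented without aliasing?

The maximum frequency that can be represented without aliasing
is the Nyquist frequency: f_max = f_s / 2 = 71 kHz / 2 = 71/2 kHz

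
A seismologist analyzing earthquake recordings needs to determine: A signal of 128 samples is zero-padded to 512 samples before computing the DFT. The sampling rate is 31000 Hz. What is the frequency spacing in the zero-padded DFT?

Original DFT: N = 128, resolution = f_s/N = 31000/128 = 3875/16 Hz
Zero-padded DFT: N = 512, resolution = f_s/N = 31000/512 = 3875/64 Hz
Zero-padding interpolates the spectrum (finer frequency grid)
but does NOT improve the true spectral resolution (ability to resolve close frequencies).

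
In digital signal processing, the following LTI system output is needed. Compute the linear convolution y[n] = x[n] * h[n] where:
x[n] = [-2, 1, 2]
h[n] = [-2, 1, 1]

y[n] = sum_k x[k]*h[n-k]. Output length = len(x) + len(h) - 1 = 3 + 3 - 1 = 5.
y[0] = -2*-2 = 4
y[1] = 1*-2 + -2*1 = -4
y[2] = 2*-2 + 1*1 + -2*1 = -5
y[3] = 2*1 + 1*1 = 3
y[4] = 2*1 = 2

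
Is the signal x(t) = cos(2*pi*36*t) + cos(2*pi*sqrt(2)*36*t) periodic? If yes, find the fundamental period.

f1 = 36 Hz, f2 = 36*sqrt(2) Hz
Ratio f2/f1 = sqrt(2), which is irrational.
Since the frequency ratio is irrational, no common period exists.
The signal is not periodic.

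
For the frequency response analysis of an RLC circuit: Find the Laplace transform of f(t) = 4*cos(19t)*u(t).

Standard pair: cos(wt)*u(t) <-> s/(s^2+w^2)
With w = 19: L{4*cos(19t)*u(t)} = 4s/(s^2+361)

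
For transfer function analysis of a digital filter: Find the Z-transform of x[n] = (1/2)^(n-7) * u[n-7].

Time-shifting property: if X(z) = Z{x[n]}, then Z{x[n-d]} = z^(-d) * X(z)
X(z) = z/(z - 1/2) for x[n] = (1/2)^n * u[n]
Z{x[n-7]} = z^(-7) * z/(z - 1/2) = z^(-6)/(z - 1/2)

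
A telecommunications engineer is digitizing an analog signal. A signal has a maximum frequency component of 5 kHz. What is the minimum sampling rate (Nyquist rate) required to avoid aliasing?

By the Nyquist-Shannon sampling theorem,
the minimum sampling rate (Nyquist rate) must be at least 2 * f_max.
Nyquist rate = 2 * 5 kHz = 10 kHz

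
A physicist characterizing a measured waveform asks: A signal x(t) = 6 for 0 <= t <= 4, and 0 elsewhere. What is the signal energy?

Energy = integral of |x(t)|^2 dt over the signal duration
= 6^2 * 4 = 36 * 4 = 144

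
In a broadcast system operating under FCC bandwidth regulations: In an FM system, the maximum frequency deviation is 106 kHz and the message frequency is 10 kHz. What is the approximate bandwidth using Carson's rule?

Carson's rule: BW = 2*(delta_f + f_m)
= 2*(106 + 10) kHz = 232 kHz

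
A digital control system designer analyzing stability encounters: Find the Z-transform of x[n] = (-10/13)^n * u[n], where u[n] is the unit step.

The Z-transform of a^n * u[n] is z/(z-a) for |z| > |a|.
Here a = -10/13, so X(z) = z/(z - (-10/13)) = 13z/(13z + 10)
ROC: |z| > 10/13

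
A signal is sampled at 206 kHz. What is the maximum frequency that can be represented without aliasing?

The maximum frequency that can be represented without aliasing
is the Nyquist frequency: f_max = f_s / 2 = 206 kHz / 2 = 103 kHz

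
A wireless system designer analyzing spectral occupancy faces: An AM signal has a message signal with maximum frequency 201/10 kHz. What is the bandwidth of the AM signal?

In AM (double-sideband), the bandwidth is twice the message frequency.
BW = 2 * f_m = 2 * 201/10 kHz = 201/5 kHz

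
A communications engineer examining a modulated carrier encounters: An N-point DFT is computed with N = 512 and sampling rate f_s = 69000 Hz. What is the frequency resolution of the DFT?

DFT frequency resolution = f_s / N
= 69000 / 512 = 8625/64 Hz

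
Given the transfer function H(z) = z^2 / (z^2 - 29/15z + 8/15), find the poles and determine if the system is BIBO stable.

Poles are roots of the denominator: z^2 - 29/15z + 8/15 = 0.
Quadratic formula: z = [-(-29/15) +/- sqrt((-29/15)^2 - 4*(8/15))] / 2
Discriminant = 841/225 - 32/15 = 361/225; sqrt = 19/15.
z = (29/15 +/- 19/15) / 2 => z = 8/5 or z = 1/3.
|p1| = 8/5, |p2| = 1/3.
For BIBO stability, all poles must lie inside the unit circle (|p| < 1).
System is UNSTABLE since at least one |p| >= 1.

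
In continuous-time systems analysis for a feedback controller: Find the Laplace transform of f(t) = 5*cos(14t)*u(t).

Standard pair: cos(wt)*u(t) <-> s/(s^2+w^2)
With w = 14: L{5*cos(14t)*u(t)} = 5s/(s^2+196)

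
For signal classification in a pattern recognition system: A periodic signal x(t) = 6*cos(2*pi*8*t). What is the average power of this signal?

Average power of A*cos(wt) is A^2/2.
P = 6^2 / 2 = 36/2 = 18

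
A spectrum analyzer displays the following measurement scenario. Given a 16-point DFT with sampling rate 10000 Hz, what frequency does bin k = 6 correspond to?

The frequency of DFT bin k is: f_k = k * f_s / N
f_6 = 6 * 10000 / 16 = 3750 Hz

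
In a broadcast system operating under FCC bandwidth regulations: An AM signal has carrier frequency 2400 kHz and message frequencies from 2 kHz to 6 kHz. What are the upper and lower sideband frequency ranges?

Upper sideband (USB) = fc + [fm_low, fm_high] = 2400 + [2, 6] = [2402, 2406] kHz
Lower sideband (LSB) = fc - [fm_high, fm_low] = 2400 - [6, 2] = [2394, 2398] kHz
Total occupied spectrum: 2394 kHz to 2406 kHz (plus carrier at 2400 kHz)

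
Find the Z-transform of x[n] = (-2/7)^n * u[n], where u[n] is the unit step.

The Z-transform of a^n * u[n] is z/(z-a) for |z| > |a|.
Here a = -2/7, so X(z) = z/(z - (-2/7)) = 7z/(7z + 2)
ROC: |z| > 2/7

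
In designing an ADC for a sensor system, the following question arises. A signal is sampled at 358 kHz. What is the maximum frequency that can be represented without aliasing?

The maximum frequency that can be represented without aliasing
is the Nyquist frequency: f_max = f_s / 2 = 358 kHz / 2 = 179 kHz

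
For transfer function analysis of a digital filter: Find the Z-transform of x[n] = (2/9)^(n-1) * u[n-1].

Time-shifting property: if X(z) = Z{x[n]}, then Z{x[n-d]} = z^(-d) * X(z)
X(z) = z/(z - 2/9) for x[n] = (2/9)^n * u[n]
Z{x[n-1]} = z^(-1) * z/(z - 2/9) = 1/(z - 2/9)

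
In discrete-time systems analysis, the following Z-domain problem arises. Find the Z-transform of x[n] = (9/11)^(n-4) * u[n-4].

Time-shifting property: if X(z) = Z{x[n]}, then Z{x[n-d]} = z^(-d) * X(z)
X(z) = z/(z - 9/11) for x[n] = (9/11)^n * u[n]
Z{x[n-4]} = z^(-4) * z/(z - 9/11) = z^(-3)/(z - 9/11)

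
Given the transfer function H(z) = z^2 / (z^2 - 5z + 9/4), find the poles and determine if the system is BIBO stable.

Poles are roots of the denominator: z^2 - 5z + 9/4 = 0.
Quadratic formula: z = [-(-5) +/- sqrt((-5)^2 - 4*(9/4))] / 2
Discriminant = 25 - 9 = 16; sqrt = 4.
z = (5 +/- 4) / 2 => z = 9/2 or z = 1/2.
|p1| = 9/2, |p2| = 1/2.
For BIBO stability, all poles must lie inside the unit circle (|p| < 1).
System is UNSTABLE since at least one |p| >= 1.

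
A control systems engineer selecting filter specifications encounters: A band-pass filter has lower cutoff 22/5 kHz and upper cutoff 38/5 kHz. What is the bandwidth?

Bandwidth = f_high - f_low
= 38/5 kHz - 22/5 kHz = 16/5 kHz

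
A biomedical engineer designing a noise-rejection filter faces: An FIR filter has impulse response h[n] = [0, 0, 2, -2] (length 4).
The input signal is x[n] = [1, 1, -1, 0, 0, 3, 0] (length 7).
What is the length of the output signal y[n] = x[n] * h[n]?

For linear convolution, the output length is:
len(y) = len(x) + len(h) - 1 = 7 + 4 - 1 = 10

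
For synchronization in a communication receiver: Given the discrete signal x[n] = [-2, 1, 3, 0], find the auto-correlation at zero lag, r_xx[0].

The auto-correlation at zero lag r_xx[0] equals the signal energy.
r_xx[0] = sum of x[n]^2 = (-2)^2 + 1^2 + 3^2 + 0^2
= 4 + 1 + 9 + 0 = 14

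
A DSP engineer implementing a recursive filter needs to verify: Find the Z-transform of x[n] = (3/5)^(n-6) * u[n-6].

Time-shifting property: if X(z) = Z{x[n]}, then Z{x[n-d]} = z^(-d) * X(z)
X(z) = z/(z - 3/5) for x[n] = (3/5)^n * u[n]
Z{x[n-6]} = z^(-6) * z/(z - 3/5) = z^(-5)/(z - 3/5)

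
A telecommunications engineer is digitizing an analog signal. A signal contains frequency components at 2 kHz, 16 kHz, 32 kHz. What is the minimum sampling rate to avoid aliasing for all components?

The highest frequency component is f_max = 32 kHz.
Nyquist rate = 2 * f_max = 2 * 32 kHz = 64 kHz.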